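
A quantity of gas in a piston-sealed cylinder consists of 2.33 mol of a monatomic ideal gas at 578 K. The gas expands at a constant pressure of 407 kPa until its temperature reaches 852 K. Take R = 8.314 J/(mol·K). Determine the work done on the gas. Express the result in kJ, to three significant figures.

W ≈ -5.31 kJ

Isobaric: W = P ΔV = nR ΔT.
W = (2.33)(8.314)(852 − 578) = 5308 J.
Work on gas = −W_by = -5308 J.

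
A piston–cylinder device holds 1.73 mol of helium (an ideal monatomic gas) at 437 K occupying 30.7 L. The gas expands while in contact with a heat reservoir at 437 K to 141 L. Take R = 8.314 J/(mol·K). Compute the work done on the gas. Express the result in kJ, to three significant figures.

W ≈ -9.58 kJ

Isothermal: W = nRT ln(V₂/V₁).
W = (1.73)(8.314)(437) × ln(141/30.7)
  = 6285 × 1.524
W_by_gas = 9582 J; work on gas = −W_by = -9582 J.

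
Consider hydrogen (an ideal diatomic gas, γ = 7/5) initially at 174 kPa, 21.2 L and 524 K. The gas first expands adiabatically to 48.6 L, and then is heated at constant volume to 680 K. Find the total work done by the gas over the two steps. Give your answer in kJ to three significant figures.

W_total ≈ 2.60 kJ

Step 1 (adiabatic): W = (P₁V₁ − P₂V₂)/(γ−1) = (3689 − 2647)/0.4 = 2604 J.
Step 2 (isochoric): W = 0 (constant volume).
W_total = 2604 + 0 = 2604 J.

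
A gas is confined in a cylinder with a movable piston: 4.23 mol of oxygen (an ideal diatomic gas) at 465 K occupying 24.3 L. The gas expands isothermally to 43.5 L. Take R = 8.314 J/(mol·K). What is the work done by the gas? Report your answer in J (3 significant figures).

W ≈ 9520 J

Isothermal: W = nRT ln(V₂/V₁).
W = (4.23)(8.314)(465) × ln(43.5/24.3)
  = 16353 × 0.5823
W_by_gas = 9522 J.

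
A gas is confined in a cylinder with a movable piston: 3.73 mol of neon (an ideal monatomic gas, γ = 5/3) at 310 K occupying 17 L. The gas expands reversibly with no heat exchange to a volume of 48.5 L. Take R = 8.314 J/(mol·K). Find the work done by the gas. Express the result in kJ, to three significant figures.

W ≈ 7.25 kJ

Adiabatic: TV^(γ−1) = const with γ = 5/3.
T₂ = T₁ (V₁/V₂)^(γ−1) = 310 × (17/48.5)^0.667 = 310 × 0.4971 = 154.1 K.
W_by = nCᵥ(T₁ − T₂) = (3.73)(12.47)(310 − 154.1) = 7251 J.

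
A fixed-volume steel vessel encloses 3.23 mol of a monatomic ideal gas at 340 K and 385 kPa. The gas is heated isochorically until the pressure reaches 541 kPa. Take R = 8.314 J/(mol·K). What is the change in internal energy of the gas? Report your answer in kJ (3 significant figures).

Constant volume ⇒ W = 0, so Q = ΔU = nCᵥΔT with Cᵥ = 3R/2 = 12.47 J/(mol·K).
At constant V, T₂/T₁ = P₂/P₁ ⇒ ΔT = T₁(P₂/P₁ − 1) = 340·(541/385 − 1) = 137.8 K.
ΔU = (3.23)(12.47)(137.8) = 5549 J.

ΔU ≈ 5.55 kJ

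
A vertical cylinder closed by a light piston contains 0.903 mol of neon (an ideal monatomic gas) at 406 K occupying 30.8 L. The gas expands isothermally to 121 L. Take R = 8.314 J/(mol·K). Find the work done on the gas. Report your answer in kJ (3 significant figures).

W ≈ -4.17 kJ

Isothermal: W = nRT ln(V₂/V₁).
W = (0.903)(8.314)(406) × ln(121/30.8)
  = 3048 × 1.368
W_by_gas = 4171 J; work on gas = −W_by = -4171 J.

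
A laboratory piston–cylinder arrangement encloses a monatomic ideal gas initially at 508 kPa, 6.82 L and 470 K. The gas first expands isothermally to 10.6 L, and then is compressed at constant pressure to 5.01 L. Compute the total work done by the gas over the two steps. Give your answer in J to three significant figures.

W_total ≈ -299 J

Step 1 (isothermal): W = P₁V₁ ln(V₂/V₁) = (3465) ln(10.6/6.82) = 1528 J.
After step 1: P = 326.8 kPa, V = 10.6 L, T = 470 K.
Step 2 (isobaric): W = PΔV = (326.8 kPa)(5.01 − 10.6 L) = -1827 J.
W_total = 1528 − 1827 = -299.2 J.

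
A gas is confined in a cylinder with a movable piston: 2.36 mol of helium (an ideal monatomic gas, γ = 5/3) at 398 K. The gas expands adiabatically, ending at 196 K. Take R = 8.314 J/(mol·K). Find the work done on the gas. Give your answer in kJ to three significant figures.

Adiabatic ⇒ Q = 0, so W_by = −ΔU = nCᵥ(T₁ − T₂).
Cᵥ = 3R/2 = 12.47 J/(mol·K).
W = (2.36)(12.47)(398 − 196) = 5945 J.
Work on gas = −W_by = -5945 J.

W ≈ -5.95 kJ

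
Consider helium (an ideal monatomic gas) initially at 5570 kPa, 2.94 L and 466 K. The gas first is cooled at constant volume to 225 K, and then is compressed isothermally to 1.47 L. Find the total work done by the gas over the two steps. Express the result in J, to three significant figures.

Step 1 (isochoric): W = 0 (constant volume).
After step 1: P = 2689 kPa (V unchanged).
Step 2 (isothermal): W = P₁V₁ ln(V₂/V₁) = (7907) ln(1.47/2.94) = -5481 J.
W_total = 0 − 5481 = -5481 J.

W_total ≈ -5480 J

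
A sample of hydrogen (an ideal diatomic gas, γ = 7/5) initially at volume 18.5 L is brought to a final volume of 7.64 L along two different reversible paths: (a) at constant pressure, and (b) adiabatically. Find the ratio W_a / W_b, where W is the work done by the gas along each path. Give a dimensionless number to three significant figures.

W_a / W_b ≈ 0.553

Path (a) isobaric: W = P₁(V₂ − V₁) → W_a/(P₁V₁) = -0.587.
Path (b) adiabatic: W = P₁V₁(1 − (V₁/V₂)^(γ−1))/(γ−1) → W_b/(P₁V₁) = -1.061.
W_a / W_b = -0.587 / -1.061 = 0.5533.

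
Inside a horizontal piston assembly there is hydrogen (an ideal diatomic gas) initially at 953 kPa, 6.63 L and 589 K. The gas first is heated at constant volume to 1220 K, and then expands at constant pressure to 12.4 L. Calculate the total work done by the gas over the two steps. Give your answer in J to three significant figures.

W_total ≈ 11400 J

Step 1 (isochoric): W = 0 (constant volume).
After step 1: P = 1974 kPa (V unchanged).
Step 2 (isobaric): W = PΔV = (1974 kPa)(12.4 − 6.63 L) = 11390 J.
W_total = 0 + 11390 = 11390 J.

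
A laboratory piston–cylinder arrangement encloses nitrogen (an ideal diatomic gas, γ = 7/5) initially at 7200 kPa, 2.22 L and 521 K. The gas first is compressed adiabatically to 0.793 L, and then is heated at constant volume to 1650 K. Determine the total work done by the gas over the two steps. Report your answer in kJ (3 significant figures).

Step 1 (adiabatic): W = (P₁V₁ − P₂V₂)/(γ−1) = (15984 − 24128)/0.4 = -20359 J.
Step 2 (isochoric): W = 0 (constant volume).
W_total = -20359 + 0 = -20359 J.

W_total ≈ -20.4 kJ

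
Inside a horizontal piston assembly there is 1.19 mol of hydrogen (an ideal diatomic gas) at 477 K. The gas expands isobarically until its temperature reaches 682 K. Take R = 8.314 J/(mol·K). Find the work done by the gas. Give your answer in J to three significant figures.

W ≈ 2030 J

Isobaric: W = P ΔV = nR ΔT.
W = (1.19)(8.314)(682 − 477) = 2028 J.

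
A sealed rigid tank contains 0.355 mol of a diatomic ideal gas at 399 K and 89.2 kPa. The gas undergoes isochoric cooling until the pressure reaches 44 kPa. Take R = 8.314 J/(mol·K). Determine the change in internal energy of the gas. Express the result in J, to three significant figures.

ΔU ≈ -1490 J

Constant volume ⇒ W = 0, so Q = ΔU = nCᵥΔT with Cᵥ = 5R/2 = 20.79 J/(mol·K).
At constant V, T₂/T₁ = P₂/P₁ ⇒ ΔT = T₁(P₂/P₁ − 1) = 399·(44/89.2 − 1) = -202.2 K.
ΔU = (0.355)(20.79)(-202.2) = -1492 J.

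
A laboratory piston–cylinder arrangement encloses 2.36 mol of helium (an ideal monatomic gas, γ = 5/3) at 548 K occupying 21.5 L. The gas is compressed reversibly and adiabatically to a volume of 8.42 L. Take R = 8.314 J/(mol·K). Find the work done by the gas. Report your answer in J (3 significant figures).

W ≈ -14000 J

Adiabatic: TV^(γ−1) = const with γ = 5/3.
T₂ = T₁ (V₁/V₂)^(γ−1) = 548 × (21.5/8.42)^0.667 = 548 × 1.868 = 1024 K.
W_by = nCᵥ(T₁ − T₂) = (2.36)(12.47)(548 − 1024) = -14002 J.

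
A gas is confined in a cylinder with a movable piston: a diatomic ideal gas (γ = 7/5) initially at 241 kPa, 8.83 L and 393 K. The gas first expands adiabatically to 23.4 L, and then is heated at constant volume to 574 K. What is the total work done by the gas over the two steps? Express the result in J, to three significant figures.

W_total ≈ 1720 J

Step 1 (adiabatic): W = (P₁V₁ − P₂V₂)/(γ−1) = (2128 − 1441)/0.4 = 1717 J.
Step 2 (isochoric): W = 0 (constant volume).
W_total = 1717 + 0 = 1717 J.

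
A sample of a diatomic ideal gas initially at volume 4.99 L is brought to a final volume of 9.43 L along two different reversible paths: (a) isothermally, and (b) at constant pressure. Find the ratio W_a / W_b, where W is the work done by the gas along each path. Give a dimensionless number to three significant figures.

W_a / W_b ≈ 0.715

Path (a) isothermal: W = P₁V₁ ln(V₂/V₁) → W_a/(P₁V₁) = 0.6365.
Path (b) isobaric: W = P₁(V₂ − V₁) → W_b/(P₁V₁) = 0.8898.
W_a / W_b = 0.6365 / 0.8898 = 0.7153.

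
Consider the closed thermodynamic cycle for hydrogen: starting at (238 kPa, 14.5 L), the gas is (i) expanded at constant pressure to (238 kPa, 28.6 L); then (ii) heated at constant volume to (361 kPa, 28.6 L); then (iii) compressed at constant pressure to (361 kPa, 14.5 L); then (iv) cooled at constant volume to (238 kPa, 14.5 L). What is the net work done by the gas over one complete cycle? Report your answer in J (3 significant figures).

Constant-volume legs do no work.
W(i) = (238)(28.6 − 14.5) = 3356 J; W(iii) = (361)(14.5 − 28.6) = -5090 J.
W_net = 3356 − 5090 = -1734 J (the counter-clockwise enclosed area).

W_net ≈ -1730 J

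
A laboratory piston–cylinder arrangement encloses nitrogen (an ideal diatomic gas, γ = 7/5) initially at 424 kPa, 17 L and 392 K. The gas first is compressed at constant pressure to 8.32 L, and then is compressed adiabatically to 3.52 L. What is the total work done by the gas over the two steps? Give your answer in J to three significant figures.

Step 1 (isobaric): W = PΔV = (424 kPa)(8.32 − 17 L) = -3680 J.
After step 1: P = 424 kPa, V = 8.32 L, T = 191.8 K.
Step 2 (adiabatic): W = (P₁V₁ − P₂V₂)/(γ−1) = (3528 − 4976)/0.4 = -3622 J.
W_total = -3680 − 3622 = -7302 J.

W_total ≈ -7300 J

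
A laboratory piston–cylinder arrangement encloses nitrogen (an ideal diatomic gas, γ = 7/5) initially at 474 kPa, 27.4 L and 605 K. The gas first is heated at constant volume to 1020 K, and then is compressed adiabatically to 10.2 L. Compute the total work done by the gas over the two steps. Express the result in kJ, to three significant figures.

W_total ≈ -26.5 kJ

Step 1 (isochoric): W = 0 (constant volume).
After step 1: P = 799.1 kPa (V unchanged).
Step 2 (adiabatic): W = (P₁V₁ − P₂V₂)/(γ−1) = (21896 − 32511)/0.4 = -26537 J.
W_total = 0 − 26537 = -26537 J.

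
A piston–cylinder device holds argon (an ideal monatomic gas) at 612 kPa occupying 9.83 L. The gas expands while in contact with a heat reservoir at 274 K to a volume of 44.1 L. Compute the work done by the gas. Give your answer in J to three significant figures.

W ≈ 9030 J

Isothermal: W = nRT ln(V₂/V₁) = P₁V₁ ln(V₂/V₁).
P₁V₁ = (612 kPa)(9.83 L) = 6016 J.
W = 6016 × ln(44.1/9.83) = 6016 × 1.501
W_by_gas = 9030 J.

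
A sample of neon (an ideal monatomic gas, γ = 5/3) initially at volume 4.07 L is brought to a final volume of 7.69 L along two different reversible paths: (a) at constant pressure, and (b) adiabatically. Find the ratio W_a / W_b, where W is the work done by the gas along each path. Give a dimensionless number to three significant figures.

W_a / W_b ≈ 1.72

Path (a) isobaric: W = P₁(V₂ − V₁) → W_a/(P₁V₁) = 0.8894.
Path (b) adiabatic: W = P₁V₁(1 − (V₁/V₂)^(γ−1))/(γ−1) → W_b/(P₁V₁) = 0.5185.
W_a / W_b = 0.8894 / 0.5185 = 1.715.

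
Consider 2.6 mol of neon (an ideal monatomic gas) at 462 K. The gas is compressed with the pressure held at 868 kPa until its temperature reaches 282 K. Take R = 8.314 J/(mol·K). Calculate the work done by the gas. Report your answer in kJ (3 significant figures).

W ≈ -3.89 kJ

Isobaric: W = P ΔV = nR ΔT.
W = (2.6)(8.314)(282 − 462) = -3891 J.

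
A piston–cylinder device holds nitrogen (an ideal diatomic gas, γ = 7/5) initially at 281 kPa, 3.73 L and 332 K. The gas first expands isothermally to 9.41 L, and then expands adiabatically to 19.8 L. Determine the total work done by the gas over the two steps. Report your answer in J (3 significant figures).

W_total ≈ 1640 J

Step 1 (isothermal): W = P₁V₁ ln(V₂/V₁) = (1048) ln(9.41/3.73) = 969.9 J.
After step 1: P = 111.4 kPa, V = 9.41 L, T = 332 K.
Step 2 (adiabatic): W = (P₁V₁ − P₂V₂)/(γ−1) = (1048 − 778.4)/0.4 = 674.4 J.
W_total = 969.9 + 674.4 = 1644 J.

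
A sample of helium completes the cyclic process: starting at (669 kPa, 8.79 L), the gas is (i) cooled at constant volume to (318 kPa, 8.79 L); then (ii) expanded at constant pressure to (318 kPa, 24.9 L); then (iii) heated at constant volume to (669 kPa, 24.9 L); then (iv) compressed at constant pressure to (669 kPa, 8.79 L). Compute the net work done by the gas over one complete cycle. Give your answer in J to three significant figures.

W_net ≈ -5650 J

Constant-volume legs do no work.
W(ii) = (318)(24.9 − 8.79) = 5123 J; W(iv) = (669)(8.79 − 24.9) = -10778 J.
W_net = 5123 − 10778 = -5655 J (the counter-clockwise enclosed area).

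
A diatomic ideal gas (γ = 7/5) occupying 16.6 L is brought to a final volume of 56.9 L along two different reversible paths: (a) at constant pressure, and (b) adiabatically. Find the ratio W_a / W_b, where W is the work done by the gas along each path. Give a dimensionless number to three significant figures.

W_a / W_b ≈ 2.50

Path (a) isobaric: W = P₁(V₂ − V₁) → W_a/(P₁V₁) = 2.428.
Path (b) adiabatic: W = P₁V₁(1 − (V₁/V₂)^(γ−1))/(γ−1) → W_b/(P₁V₁) = 0.9727.
W_a / W_b = 2.428 / 0.9727 = 2.496.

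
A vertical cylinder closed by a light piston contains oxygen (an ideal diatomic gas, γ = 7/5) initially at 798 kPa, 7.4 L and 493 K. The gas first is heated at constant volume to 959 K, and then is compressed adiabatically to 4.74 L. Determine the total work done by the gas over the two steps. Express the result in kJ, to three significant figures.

Step 1 (isochoric): W = 0 (constant volume).
After step 1: P = 1552 kPa (V unchanged).
Step 2 (adiabatic): W = (P₁V₁ − P₂V₂)/(γ−1) = (11487 − 13727)/0.4 = -5601 J.
W_total = 0 − 5601 = -5601 J.

W_total ≈ -5.60 kJ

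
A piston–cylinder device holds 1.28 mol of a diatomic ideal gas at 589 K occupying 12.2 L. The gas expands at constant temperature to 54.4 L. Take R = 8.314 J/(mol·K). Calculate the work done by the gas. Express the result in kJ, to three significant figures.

Isothermal: W = nRT ln(V₂/V₁).
W = (1.28)(8.314)(589) × ln(54.4/12.2)
  = 6268 × 1.495
W_by_gas = 9370 J.

W ≈ 9.37 kJ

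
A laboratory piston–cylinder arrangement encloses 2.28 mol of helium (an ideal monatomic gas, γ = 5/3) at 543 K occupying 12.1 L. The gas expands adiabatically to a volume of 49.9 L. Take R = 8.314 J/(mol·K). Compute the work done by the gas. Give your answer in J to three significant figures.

Adiabatic: TV^(γ−1) = const with γ = 5/3.
T₂ = T₁ (V₁/V₂)^(γ−1) = 543 × (12.1/49.9)^0.667 = 543 × 0.3889 = 211.1 K.
W_by = nCᵥ(T₁ − T₂) = (2.28)(12.47)(543 − 211.1) = 9436 J.

W ≈ 9440 J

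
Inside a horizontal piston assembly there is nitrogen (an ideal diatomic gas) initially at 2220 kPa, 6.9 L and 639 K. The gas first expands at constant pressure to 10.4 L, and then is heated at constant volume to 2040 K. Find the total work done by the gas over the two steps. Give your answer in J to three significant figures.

Step 1 (isobaric): W = PΔV = (2220 kPa)(10.4 − 6.9 L) = 7770 J.
Step 2 (isochoric): W = 0 (constant volume).
W_total = 7770 + 0 = 7770 J.

W_total ≈ 7770 J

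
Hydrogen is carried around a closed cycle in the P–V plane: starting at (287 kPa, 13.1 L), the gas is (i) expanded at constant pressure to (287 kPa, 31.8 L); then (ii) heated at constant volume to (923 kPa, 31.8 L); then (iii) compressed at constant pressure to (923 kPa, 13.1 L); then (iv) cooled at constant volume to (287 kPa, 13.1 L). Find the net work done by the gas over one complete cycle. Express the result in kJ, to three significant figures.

W_net ≈ -11.9 kJ

Constant-volume legs do no work.
W(i) = (287)(31.8 − 13.1) = 5367 J; W(iii) = (923)(13.1 − 31.8) = -17260 J.
W_net = 5367 − 17260 = -11893 J (the counter-clockwise enclosed area).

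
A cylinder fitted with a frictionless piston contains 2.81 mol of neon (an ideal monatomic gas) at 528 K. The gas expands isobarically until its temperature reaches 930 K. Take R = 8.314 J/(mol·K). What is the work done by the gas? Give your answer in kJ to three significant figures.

W ≈ 9.39 kJ

Isobaric: W = P ΔV = nR ΔT.
W = (2.81)(8.314)(930 − 528) = 9392 J.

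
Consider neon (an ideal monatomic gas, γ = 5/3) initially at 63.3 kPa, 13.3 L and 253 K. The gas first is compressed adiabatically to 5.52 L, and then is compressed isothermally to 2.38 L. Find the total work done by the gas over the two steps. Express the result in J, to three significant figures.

Step 1 (adiabatic): W = (P₁V₁ − P₂V₂)/(γ−1) = (841.9 − 1513)/0.667 = -1007 J.
After step 1: P = 274.1 kPa, V = 5.52 L, T = 454.7 K.
Step 2 (isothermal): W = P₁V₁ ln(V₂/V₁) = (1513) ln(2.38/5.52) = -1273 J.
W_total = -1007 − 1273 = -2280 J.

W_total ≈ -2280 J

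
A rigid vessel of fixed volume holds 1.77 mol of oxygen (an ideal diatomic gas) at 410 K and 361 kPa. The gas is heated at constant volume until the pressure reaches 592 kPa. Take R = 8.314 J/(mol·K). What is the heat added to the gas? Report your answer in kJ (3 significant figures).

Constant volume ⇒ W = 0, so Q = ΔU = nCᵥΔT with Cᵥ = 5R/2 = 20.79 J/(mol·K).
At constant V, T₂/T₁ = P₂/P₁ ⇒ ΔT = T₁(P₂/P₁ − 1) = 410·(592/361 − 1) = 262.4 K.
ΔU = (1.77)(20.79)(262.4) = 9652 J.

Q ≈ 9.65 kJ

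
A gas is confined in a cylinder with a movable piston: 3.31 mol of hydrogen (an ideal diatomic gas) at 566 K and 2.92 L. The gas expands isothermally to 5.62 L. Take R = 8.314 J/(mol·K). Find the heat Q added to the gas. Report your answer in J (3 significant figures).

Isothermal ⇒ ΔU = 0, so Q = W = nRT ln(V₂/V₁).
Q = (3.31)(8.314)(566) ln(5.62/2.92) = 15576 × 0.6547 = 10198 J.

Q ≈ 10200 J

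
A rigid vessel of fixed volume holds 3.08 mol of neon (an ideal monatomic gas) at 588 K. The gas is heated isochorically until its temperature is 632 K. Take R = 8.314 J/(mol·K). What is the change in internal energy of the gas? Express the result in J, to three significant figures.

ΔU ≈ 1690 J

Constant volume ⇒ W = 0, so Q = ΔU = nCᵥΔT with Cᵥ = 3R/2 = 12.47 J/(mol·K).
ΔU = (3.08)(12.47)(632 − 588) = 1690 J.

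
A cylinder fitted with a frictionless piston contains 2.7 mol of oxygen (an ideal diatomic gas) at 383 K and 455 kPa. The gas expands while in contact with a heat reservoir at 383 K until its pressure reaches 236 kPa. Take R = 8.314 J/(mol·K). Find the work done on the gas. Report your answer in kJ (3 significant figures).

W ≈ -5.64 kJ

Isothermal process: W = nRT ln(V₂/V₁) = nRT ln(P₁/P₂).
W = (2.7)(8.314)(383) × ln(455/236)
  = 8598 × ln(1.928) = 8598 × 0.6565
W_by_gas = 5644 J; work on gas = −W_by = -5644 J.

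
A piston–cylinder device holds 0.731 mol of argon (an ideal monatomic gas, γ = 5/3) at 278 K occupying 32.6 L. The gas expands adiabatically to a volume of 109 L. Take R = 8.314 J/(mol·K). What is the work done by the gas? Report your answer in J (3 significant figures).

Adiabatic: TV^(γ−1) = const with γ = 5/3.
T₂ = T₁ (V₁/V₂)^(γ−1) = 278 × (32.6/109)^0.667 = 278 × 0.4472 = 124.3 K.
W_by = nCᵥ(T₁ − T₂) = (0.731)(12.47)(278 − 124.3) = 1401 J.

W ≈ 1400 J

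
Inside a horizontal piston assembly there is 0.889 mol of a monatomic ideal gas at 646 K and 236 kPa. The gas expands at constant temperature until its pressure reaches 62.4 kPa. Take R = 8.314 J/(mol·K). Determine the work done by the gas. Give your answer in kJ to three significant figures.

Isothermal process: W = nRT ln(V₂/V₁) = nRT ln(P₁/P₂).
W = (0.889)(8.314)(646) × ln(236/62.4)
  = 4775 × ln(3.782) = 4775 × 1.33
W_by_gas = 6352 J.

W ≈ 6.35 kJ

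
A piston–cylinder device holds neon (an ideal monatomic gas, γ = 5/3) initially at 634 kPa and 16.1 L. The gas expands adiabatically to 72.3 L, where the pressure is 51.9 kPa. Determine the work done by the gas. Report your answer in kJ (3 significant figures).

W ≈ 9.68 kJ

Adiabatic: W = (P₁V₁ − P₂V₂)/(γ − 1) with γ = 5/3.
P₁V₁ = 10207 J, P₂V₂ = 3752 J.
W = (10207 − 3752) / 0.6667 = 9683 J.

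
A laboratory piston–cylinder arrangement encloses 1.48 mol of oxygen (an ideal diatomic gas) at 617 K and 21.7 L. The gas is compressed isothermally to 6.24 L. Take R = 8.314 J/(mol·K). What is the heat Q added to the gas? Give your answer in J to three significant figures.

Isothermal ⇒ ΔU = 0, so Q = W = nRT ln(V₂/V₁).
Q = (1.48)(8.314)(617) ln(6.24/21.7) = 7592 × -1.246 = -9462 J.

Q ≈ -9460 J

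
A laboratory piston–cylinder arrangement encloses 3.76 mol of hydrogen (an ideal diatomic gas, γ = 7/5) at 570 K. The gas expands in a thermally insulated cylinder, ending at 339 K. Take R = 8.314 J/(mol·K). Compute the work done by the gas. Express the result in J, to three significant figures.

W ≈ 18100 J

Adiabatic ⇒ Q = 0, so W_by = −ΔU = nCᵥ(T₁ − T₂).
Cᵥ = 5R/2 = 20.79 J/(mol·K).
W = (3.76)(20.79)(570 − 339) = 18053 J.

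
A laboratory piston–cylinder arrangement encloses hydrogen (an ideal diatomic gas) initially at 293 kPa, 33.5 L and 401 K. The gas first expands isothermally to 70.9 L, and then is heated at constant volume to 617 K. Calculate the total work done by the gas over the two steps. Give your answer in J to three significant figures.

W_total ≈ 7360 J

Step 1 (isothermal): W = P₁V₁ ln(V₂/V₁) = (9816) ln(70.9/33.5) = 7359 J.
Step 2 (isochoric): W = 0 (constant volume).
W_total = 7359 + 0 = 7359 J.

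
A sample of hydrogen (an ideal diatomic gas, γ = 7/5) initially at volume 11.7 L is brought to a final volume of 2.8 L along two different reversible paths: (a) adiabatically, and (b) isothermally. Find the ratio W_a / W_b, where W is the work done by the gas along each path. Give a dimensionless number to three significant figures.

W_a / W_b ≈ 1.35

Path (a) adiabatic: W = P₁V₁(1 − (V₁/V₂)^(γ−1))/(γ−1) → W_a/(P₁V₁) = -1.929.
Path (b) isothermal: W = P₁V₁ ln(V₂/V₁) → W_b/(P₁V₁) = -1.43.
W_a / W_b = -1.929 / -1.43 = 1.349.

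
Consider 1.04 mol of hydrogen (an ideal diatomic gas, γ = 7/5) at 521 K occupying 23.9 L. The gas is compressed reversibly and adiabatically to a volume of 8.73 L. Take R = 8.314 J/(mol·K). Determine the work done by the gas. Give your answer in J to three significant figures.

W ≈ -5590 J

Adiabatic: TV^(γ−1) = const with γ = 7/5.
T₂ = T₁ (V₁/V₂)^(γ−1) = 521 × (23.9/8.73)^0.4 = 521 × 1.496 = 779.5 K.
W_by = nCᵥ(T₁ − T₂) = (1.04)(20.79)(521 − 779.5) = -5587 J.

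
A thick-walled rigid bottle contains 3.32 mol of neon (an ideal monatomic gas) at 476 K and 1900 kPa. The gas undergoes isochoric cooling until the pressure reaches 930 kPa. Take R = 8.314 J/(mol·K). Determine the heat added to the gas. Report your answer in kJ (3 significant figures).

Q ≈ -10.1 kJ

Constant volume ⇒ W = 0, so Q = ΔU = nCᵥΔT with Cᵥ = 3R/2 = 12.47 J/(mol·K).
At constant V, T₂/T₁ = P₂/P₁ ⇒ ΔT = T₁(P₂/P₁ − 1) = 476·(930/1900 − 1) = -243 K.
ΔU = (3.32)(12.47)(-243) = -10062 J.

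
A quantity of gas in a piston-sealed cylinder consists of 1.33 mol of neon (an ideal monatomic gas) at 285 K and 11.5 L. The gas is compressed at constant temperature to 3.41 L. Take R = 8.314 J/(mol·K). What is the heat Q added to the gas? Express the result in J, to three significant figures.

Isothermal ⇒ ΔU = 0, so Q = W = nRT ln(V₂/V₁).
Q = (1.33)(8.314)(285) ln(3.41/11.5) = 3151 × -1.216 = -3831 J.

Q ≈ -3830 J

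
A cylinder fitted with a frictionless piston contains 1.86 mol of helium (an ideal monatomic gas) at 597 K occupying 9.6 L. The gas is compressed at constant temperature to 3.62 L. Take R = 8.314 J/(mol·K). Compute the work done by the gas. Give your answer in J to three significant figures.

W ≈ -9000 J

Isothermal: W = nRT ln(V₂/V₁).
W = (1.86)(8.314)(597) × ln(3.62/9.6)
  = 9232 × -0.9753
W_by_gas = -9004 J.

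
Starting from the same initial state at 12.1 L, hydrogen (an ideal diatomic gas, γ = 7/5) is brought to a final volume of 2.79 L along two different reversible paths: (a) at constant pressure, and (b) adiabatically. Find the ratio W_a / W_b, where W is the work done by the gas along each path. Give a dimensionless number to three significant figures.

Path (a) isobaric: W = P₁(V₂ − V₁) → W_a/(P₁V₁) = -0.7694.
Path (b) adiabatic: W = P₁V₁(1 − (V₁/V₂)^(γ−1))/(γ−1) → W_b/(P₁V₁) = -1.996.
W_a / W_b = -0.7694 / -1.996 = 0.3855.

W_a / W_b ≈ 0.386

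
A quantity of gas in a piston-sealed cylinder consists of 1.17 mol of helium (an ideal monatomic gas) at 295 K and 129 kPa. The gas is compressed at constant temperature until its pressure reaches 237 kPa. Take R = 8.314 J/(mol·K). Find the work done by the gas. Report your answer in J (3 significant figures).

W ≈ -1750 J

Isothermal process: W = nRT ln(V₂/V₁) = nRT ln(P₁/P₂).
W = (1.17)(8.314)(295) × ln(129/237)
  = 2870 × ln(0.5443) = 2870 × -0.6082
W_by_gas = -1745 J.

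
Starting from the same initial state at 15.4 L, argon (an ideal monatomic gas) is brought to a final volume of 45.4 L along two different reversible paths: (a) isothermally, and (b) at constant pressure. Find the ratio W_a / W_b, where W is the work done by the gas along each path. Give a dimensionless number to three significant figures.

W_a / W_b ≈ 0.555

Path (a) isothermal: W = P₁V₁ ln(V₂/V₁) → W_a/(P₁V₁) = 1.081.
Path (b) isobaric: W = P₁(V₂ − V₁) → W_b/(P₁V₁) = 1.948.
W_a / W_b = 1.081 / 1.948 = 0.555.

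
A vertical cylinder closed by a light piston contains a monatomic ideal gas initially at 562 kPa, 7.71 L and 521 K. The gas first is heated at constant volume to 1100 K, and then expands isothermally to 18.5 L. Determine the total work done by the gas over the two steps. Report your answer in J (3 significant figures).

W_total ≈ 8010 J

Step 1 (isochoric): W = 0 (constant volume).
After step 1: P = 1187 kPa (V unchanged).
Step 2 (isothermal): W = P₁V₁ ln(V₂/V₁) = (9148) ln(18.5/7.71) = 8007 J.
W_total = 0 + 8007 = 8007 J.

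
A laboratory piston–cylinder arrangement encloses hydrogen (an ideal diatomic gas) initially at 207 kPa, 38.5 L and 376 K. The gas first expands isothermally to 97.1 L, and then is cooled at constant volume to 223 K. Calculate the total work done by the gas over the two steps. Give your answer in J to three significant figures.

Step 1 (isothermal): W = P₁V₁ ln(V₂/V₁) = (7970) ln(97.1/38.5) = 7372 J.
Step 2 (isochoric): W = 0 (constant volume).
W_total = 7372 + 0 = 7372 J.

W_total ≈ 7370 J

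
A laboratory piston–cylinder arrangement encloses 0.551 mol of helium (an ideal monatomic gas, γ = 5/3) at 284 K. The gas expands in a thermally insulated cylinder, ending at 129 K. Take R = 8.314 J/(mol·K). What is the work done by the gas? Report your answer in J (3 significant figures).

W ≈ 1070 J

Adiabatic ⇒ Q = 0, so W_by = −ΔU = nCᵥ(T₁ − T₂).
Cᵥ = 3R/2 = 12.47 J/(mol·K).
W = (0.551)(12.47)(284 − 129) = 1065 J.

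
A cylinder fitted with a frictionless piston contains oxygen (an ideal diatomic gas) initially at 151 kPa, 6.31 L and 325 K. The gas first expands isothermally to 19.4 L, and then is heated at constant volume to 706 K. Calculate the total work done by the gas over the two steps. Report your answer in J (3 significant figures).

W_total ≈ 1070 J

Step 1 (isothermal): W = P₁V₁ ln(V₂/V₁) = (952.8) ln(19.4/6.31) = 1070 J.
Step 2 (isochoric): W = 0 (constant volume).
W_total = 1070 + 0 = 1070 J.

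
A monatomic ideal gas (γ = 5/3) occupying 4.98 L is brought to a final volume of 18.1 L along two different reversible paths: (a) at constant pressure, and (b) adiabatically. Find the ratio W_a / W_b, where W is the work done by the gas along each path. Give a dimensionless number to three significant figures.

Path (a) isobaric: W = P₁(V₂ − V₁) → W_a/(P₁V₁) = 2.635.
Path (b) adiabatic: W = P₁V₁(1 − (V₁/V₂)^(γ−1))/(γ−1) → W_b/(P₁V₁) = 0.8655.
W_a / W_b = 2.635 / 0.8655 = 3.044.

W_a / W_b ≈ 3.04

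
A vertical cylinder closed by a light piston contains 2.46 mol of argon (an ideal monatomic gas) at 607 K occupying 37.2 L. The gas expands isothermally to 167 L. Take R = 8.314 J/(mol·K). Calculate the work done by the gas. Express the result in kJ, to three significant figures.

W ≈ 18.6 kJ

Isothermal: W = nRT ln(V₂/V₁).
W = (2.46)(8.314)(607) × ln(167/37.2)
  = 12415 × 1.502
W_by_gas = 18643 J.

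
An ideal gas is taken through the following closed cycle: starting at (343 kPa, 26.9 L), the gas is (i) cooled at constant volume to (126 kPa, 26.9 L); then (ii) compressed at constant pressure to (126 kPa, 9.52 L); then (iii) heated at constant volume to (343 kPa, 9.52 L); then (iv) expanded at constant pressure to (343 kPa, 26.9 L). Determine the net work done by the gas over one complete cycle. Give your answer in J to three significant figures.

Constant-volume legs do no work.
W(ii) = (126)(9.52 − 26.9) = -2190 J; W(iv) = (343)(26.9 − 9.52) = 5961 J.
W_net = -2190 + 5961 = 3771 J (the clockwise enclosed area).

W_net ≈ 3770 J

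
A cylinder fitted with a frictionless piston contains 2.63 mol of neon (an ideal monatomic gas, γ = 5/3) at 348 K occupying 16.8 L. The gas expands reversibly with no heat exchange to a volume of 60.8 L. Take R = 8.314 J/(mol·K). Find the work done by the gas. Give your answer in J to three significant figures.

Adiabatic: TV^(γ−1) = const with γ = 5/3.
T₂ = T₁ (V₁/V₂)^(γ−1) = 348 × (16.8/60.8)^0.667 = 348 × 0.4242 = 147.6 K.
W_by = nCᵥ(T₁ − T₂) = (2.63)(12.47)(348 − 147.6) = 6572 J.

W ≈ 6570 J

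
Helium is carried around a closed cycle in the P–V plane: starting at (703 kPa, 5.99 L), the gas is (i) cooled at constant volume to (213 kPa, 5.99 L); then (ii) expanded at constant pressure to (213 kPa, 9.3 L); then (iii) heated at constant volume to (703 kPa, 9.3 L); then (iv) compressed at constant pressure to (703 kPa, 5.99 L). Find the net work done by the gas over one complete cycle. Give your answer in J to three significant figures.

Constant-volume legs do no work.
W(ii) = (213)(9.3 − 5.99) = 705 J; W(iv) = (703)(5.99 − 9.3) = -2327 J.
W_net = 705 − 2327 = -1622 J (the counter-clockwise enclosed area).

W_net ≈ -1620 J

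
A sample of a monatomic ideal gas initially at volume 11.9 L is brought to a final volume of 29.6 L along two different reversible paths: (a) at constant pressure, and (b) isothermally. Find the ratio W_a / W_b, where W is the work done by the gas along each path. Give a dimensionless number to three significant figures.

Path (a) isobaric: W = P₁(V₂ − V₁) → W_a/(P₁V₁) = 1.487.
Path (b) isothermal: W = P₁V₁ ln(V₂/V₁) → W_b/(P₁V₁) = 0.9112.
W_a / W_b = 1.487 / 0.9112 = 1.632.

W_a / W_b ≈ 1.63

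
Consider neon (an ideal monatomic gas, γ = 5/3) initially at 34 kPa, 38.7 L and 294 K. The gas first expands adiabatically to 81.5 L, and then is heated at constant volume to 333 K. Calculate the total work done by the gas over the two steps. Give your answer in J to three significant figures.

Step 1 (adiabatic): W = (P₁V₁ − P₂V₂)/(γ−1) = (1316 − 800.9)/0.667 = 772.4 J.
Step 2 (isochoric): W = 0 (constant volume).
W_total = 772.4 + 0 = 772.4 J.

W_total ≈ 772 J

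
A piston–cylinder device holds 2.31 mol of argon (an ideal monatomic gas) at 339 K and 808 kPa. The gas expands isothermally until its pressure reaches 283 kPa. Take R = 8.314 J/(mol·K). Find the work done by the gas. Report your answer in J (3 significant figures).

Isothermal process: W = nRT ln(V₂/V₁) = nRT ln(P₁/P₂).
W = (2.31)(8.314)(339) × ln(808/283)
  = 6511 × ln(2.855) = 6511 × 1.049
W_by_gas = 6830 J.

W ≈ 6830 J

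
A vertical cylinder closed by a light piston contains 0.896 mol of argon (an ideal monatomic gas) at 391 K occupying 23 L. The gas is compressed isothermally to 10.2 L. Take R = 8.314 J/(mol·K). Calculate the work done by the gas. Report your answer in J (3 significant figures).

W ≈ -2370 J

Isothermal: W = nRT ln(V₂/V₁).
W = (0.896)(8.314)(391) × ln(10.2/23)
  = 2913 × -0.8131
W_by_gas = -2368 J.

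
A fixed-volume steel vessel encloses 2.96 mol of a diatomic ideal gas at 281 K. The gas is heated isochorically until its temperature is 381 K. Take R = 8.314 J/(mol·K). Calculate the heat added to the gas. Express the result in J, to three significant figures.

Q ≈ 6150 J

Constant volume ⇒ W = 0, so Q = ΔU = nCᵥΔT with Cᵥ = 5R/2 = 20.79 J/(mol·K).
ΔU = (2.96)(20.79)(381 − 281) = 6152 J.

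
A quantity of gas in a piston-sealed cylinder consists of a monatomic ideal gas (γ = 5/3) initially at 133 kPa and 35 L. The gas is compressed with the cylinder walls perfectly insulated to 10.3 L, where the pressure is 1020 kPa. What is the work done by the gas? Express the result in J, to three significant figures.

Adiabatic: W = (P₁V₁ − P₂V₂)/(γ − 1) with γ = 5/3.
P₁V₁ = 4655 J, P₂V₂ = 10506 J.
W = (4655 − 10506) / 0.6667 = -8776 J.

W ≈ -8780 J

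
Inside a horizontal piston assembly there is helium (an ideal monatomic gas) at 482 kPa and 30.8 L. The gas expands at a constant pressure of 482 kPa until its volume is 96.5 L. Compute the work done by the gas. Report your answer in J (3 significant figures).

Isobaric: W = P ΔV.
W = (482 kPa)(96.5 − 30.8 L) = (482)(65.7) = 31667 J.

W ≈ 31700 J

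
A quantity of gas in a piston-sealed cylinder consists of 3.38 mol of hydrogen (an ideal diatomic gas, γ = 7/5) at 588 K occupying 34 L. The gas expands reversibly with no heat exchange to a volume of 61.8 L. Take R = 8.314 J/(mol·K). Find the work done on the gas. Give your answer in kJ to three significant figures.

W ≈ -8.78 kJ

Adiabatic: TV^(γ−1) = const with γ = 7/5.
T₂ = T₁ (V₁/V₂)^(γ−1) = 588 × (34/61.8)^0.4 = 588 × 0.7874 = 463 K.
W_by = nCᵥ(T₁ − T₂) = (3.38)(20.79)(588 − 463) = 8782 J.
Work on gas = −W_by = -8782 J.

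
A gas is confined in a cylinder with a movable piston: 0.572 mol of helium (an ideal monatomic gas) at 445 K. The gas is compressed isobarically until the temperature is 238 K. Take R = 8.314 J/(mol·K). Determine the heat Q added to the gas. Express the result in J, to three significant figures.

Q ≈ -2460 J

Isobaric: W = nRΔT = (0.572)(8.314)(-207) = -984.4 J.
ΔU = nCᵥΔT with Cᵥ = 3R/2: ΔU = (0.572)(12.47)(-207) = -1477 J.
Q = ΔU + W = -1477 − 984.4 = -2461 J.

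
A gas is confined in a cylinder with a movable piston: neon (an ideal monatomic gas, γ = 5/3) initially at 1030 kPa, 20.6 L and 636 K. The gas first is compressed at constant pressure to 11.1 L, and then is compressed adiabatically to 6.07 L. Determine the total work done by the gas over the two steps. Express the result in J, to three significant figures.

W_total ≈ -18300 J

Step 1 (isobaric): W = PΔV = (1030 kPa)(11.1 − 20.6 L) = -9785 J.
After step 1: P = 1030 kPa, V = 11.1 L, T = 342.7 K.
Step 2 (adiabatic): W = (P₁V₁ − P₂V₂)/(γ−1) = (11433 − 17097)/0.667 = -8496 J.
W_total = -9785 − 8496 = -18281 J.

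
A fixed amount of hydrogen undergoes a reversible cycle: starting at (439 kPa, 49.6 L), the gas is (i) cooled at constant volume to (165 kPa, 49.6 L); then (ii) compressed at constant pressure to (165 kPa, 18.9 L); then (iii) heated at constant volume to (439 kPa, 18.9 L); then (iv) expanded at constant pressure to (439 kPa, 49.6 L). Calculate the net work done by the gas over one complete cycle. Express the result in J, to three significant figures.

W_net ≈ 8410 J

Constant-volume legs do no work.
W(ii) = (165)(18.9 − 49.6) = -5066 J; W(iv) = (439)(49.6 − 18.9) = 13477 J.
W_net = -5066 + 13477 = 8412 J (the clockwise enclosed area).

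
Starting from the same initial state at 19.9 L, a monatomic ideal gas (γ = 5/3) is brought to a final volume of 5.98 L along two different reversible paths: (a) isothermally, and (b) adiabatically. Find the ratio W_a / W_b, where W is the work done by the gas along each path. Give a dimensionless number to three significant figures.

Path (a) isothermal: W = P₁V₁ ln(V₂/V₁) → W_a/(P₁V₁) = -1.202.
Path (b) adiabatic: W = P₁V₁(1 − (V₁/V₂)^(γ−1))/(γ−1) → W_b/(P₁V₁) = -1.843.
W_a / W_b = -1.202 / -1.843 = 0.6522.

W_a / W_b ≈ 0.652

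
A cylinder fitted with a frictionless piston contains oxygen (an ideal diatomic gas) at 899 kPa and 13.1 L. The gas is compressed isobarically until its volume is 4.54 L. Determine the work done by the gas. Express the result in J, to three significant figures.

Isobaric: W = P ΔV.
W = (899 kPa)(4.54 − 13.1 L) = (899)(-8.56) = -7695 J.

W ≈ -7700 J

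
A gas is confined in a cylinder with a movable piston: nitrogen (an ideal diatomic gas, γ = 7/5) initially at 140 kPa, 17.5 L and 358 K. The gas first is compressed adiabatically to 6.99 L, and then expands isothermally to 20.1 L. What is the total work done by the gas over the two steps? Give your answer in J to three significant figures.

W_total ≈ 1020 J

Step 1 (adiabatic): W = (P₁V₁ − P₂V₂)/(γ−1) = (2450 − 3537)/0.4 = -2717 J.
After step 1: P = 506 kPa, V = 6.99 L, T = 516.8 K.
Step 2 (isothermal): W = P₁V₁ ln(V₂/V₁) = (3537) ln(20.1/6.99) = 3736 J.
W_total = -2717 + 3736 = 1019 J.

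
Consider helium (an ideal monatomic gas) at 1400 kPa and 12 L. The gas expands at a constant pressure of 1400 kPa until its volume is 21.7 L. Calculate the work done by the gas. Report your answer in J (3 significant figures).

Isobaric: W = P ΔV.
W = (1400 kPa)(21.7 − 12 L) = (1400)(9.7) = 13580 J.

W ≈ 13600 J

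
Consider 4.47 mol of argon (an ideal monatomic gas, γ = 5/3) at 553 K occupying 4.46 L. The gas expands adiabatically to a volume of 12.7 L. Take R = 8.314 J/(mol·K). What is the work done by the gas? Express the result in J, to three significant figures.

W ≈ 15500 J

Adiabatic: TV^(γ−1) = const with γ = 5/3.
T₂ = T₁ (V₁/V₂)^(γ−1) = 553 × (4.46/12.7)^0.667 = 553 × 0.4978 = 275.3 K.
W_by = nCᵥ(T₁ − T₂) = (4.47)(12.47)(553 − 275.3) = 15483 J.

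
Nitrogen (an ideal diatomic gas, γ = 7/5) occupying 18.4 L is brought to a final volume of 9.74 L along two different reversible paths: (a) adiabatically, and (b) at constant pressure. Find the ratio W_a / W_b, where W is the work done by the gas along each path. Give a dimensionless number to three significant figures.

W_a / W_b ≈ 1.54

Path (a) adiabatic: W = P₁V₁(1 − (V₁/V₂)^(γ−1))/(γ−1) → W_a/(P₁V₁) = -0.7244.
Path (b) isobaric: W = P₁(V₂ − V₁) → W_b/(P₁V₁) = -0.4707.
W_a / W_b = -0.7244 / -0.4707 = 1.539.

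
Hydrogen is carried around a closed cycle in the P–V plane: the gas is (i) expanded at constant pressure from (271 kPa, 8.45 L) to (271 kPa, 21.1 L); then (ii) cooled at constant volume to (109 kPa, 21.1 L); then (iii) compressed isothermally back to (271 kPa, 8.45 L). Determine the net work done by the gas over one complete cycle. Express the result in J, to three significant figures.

W_net ≈ 1320 J

Leg (i): W = PΔV = (271)(21.1 − 8.45) = 3428 J.
Leg (ii): W = 0.
Leg (iii): W = PᵢVᵢ ln(V_f/Vᵢ) = (2300) ln(8.45/21.1) = -2105 J.
W_net = 3428 − 2105 = 1323 J.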